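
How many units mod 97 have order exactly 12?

4

φ(97) = 97 − 1 = 96 = 2^5 · 3.
(Z/97Z)^× is cyclic (|G| = 96); a cyclic group of order m has exactly φ(d) elements of each order d | m, and none otherwise.
12 = 2^2 · 3 divides 96, and φ(12) = 4.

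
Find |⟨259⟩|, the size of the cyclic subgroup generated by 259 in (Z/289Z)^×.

Since 259 ∈ (Z/289Z)^×, its order divides φ(289) = φ(17^2) = 17·(17−1) = 272 = 2^4 · 17.
Divisors of 272: 1, 2, 4, 8, 16, 17, 34, 68, 136, 272.
Test each divisor d:
259^1 ≡ 259
259^2 ≡ 33
259^4 ≡ 222
259^8 ≡ 154
259^16 ≡ 18
259^17 ≡ 38
259^34 ≡ 288
259^68 ≡ 1
So ord_289(259) = 68.

68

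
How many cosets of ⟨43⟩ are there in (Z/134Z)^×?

ord(43) | φ(134) = φ(2)·φ(67) = 1·66 = 66 = 2 · 3 · 11.
Divisors of 66: 1, 2, 3, 6, 11, 22, 33, 66.
Check 43^d mod 134 for each divisor in increasing order:
43^1 ≡ 43 (mod 134)
43^2 ≡ 107 (mod 134)
43^3 ≡ 45 (mod 134)
43^6 ≡ 15 (mod 134)
43^11 ≡ 133 (mod 134)
43^22 ≡ 1 (mod 134) ✓
Thus |⟨43⟩| = ord(43) = 22.
Index = |(Z/134Z)^×| / |⟨43⟩| = 66 / 22 = 3.

3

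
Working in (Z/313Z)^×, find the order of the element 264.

52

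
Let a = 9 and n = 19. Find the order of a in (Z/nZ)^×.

9

The order of 9 must divide φ(19) = 19 − 1 = 18 = 2 · 3^2.
Divisors of 18: 1, 2, 3, 6, 9, 18.
Compute 9^d (mod 19) for the divisors d until we hit 1:
9^1 ≡ 9 (mod 19)
9^2 ≡ 5 (mod 19)
9^3 ≡ 7 (mod 19)
9^6 ≡ 11 (mod 19)
9^9 ≡ 1 (mod 19) ✓
The smallest such exponent is 9, so the order of 9 is 9.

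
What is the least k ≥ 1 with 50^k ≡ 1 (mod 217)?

15

The order of 50 must divide φ(217) = φ(7·31) = (7−1)·(31−1) = 6·30 = 180 = 2^2 · 3^2 · 5.
Divisors of 180: 1, 2, 3, 4, 5, 6, 9, 10, 12, 15, 18, 20, 30, 36, 45, 60, 90, 180.
Test each divisor d:
50^1 ≡ 50
50^2 ≡ 113
50^3 ≡ 8
50^4 ≡ 183
50^5 ≡ 36
50^6 ≡ 64
50^9 ≡ 78
50^10 ≡ 211
50^12 ≡ 190
50^15 ≡ 1
Therefore the multiplicative order of 50 modulo 217 is 15.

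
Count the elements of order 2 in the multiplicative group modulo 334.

φ(334) = φ(2)·φ(167) = 1·166 = 166 = 2 · 83.
In a cyclic group of order 166, there are φ(d) elements of order d for each divisor d of 166, and zero for non-divisors.
2 | 166, and φ(2) = 2 − 1 = 1.

1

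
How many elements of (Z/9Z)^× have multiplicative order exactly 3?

φ(9) = φ(3^2) = 3·(3−1) = 6 = 2 · 3.
In a cyclic group of order 6, there are φ(d) elements of order d for each divisor d of 6, and zero for non-divisors.
3 | 6, and φ(3) = 3 − 1 = 2.

2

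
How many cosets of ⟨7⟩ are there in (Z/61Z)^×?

1

ord(7) | φ(61) = 61 − 1 = 60 = 2^2 · 3 · 5.
Divisors of 60: 1, 2, 3, 4, 5, 6, 10, 12, 15, 20, 30, 60.
Check 7^d mod 61 for each divisor in increasing order:
7^1 ≡ 7 (mod 61)
7^2 ≡ 49 (mod 61)
7^3 ≡ 38 (mod 61)
7^4 ≡ 22 (mod 61)
7^5 ≡ 32 (mod 61)
7^6 ≡ 41 (mod 61)
7^10 ≡ 48 (mod 61)
7^12 ≡ 34 (mod 61)
7^15 ≡ 11 (mod 61)
7^20 ≡ 47 (mod 61)
7^30 ≡ 60 (mod 61)
7^60 ≡ 1 (mod 61) ✓
Thus |⟨7⟩| = ord(7) = 60.
The index is φ(61) / ord(7) = 60 / 60 = 1.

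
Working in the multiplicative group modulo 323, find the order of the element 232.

144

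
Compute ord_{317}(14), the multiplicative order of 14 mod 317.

316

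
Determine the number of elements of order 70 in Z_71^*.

φ(71) = 71 − 1 = 70 = 2 · 5 · 7.
(Z/71Z)^× is cyclic (|G| = 70); a cyclic group of order m has exactly φ(d) elements of each order d | m, and none otherwise.
70 = 2 · 5 · 7 divides 70, and φ(70) = 24.

24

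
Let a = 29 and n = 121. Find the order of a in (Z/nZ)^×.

110

ord(29) | φ(121) = φ(11^2) = 11·(11−1) = 110 = 2 · 5 · 11.
Divisors of 110: 1, 2, 5, 10, 11, 22, 55, 110.
Compute 29^d (mod 121) for the divisors d until we hit 1:
29^1 ≡ 29 (mod 121)
29^2 ≡ 115 (mod 121)
29^5 ≡ 76 (mod 121)
29^10 ≡ 89 (mod 121)
29^11 ≡ 40 (mod 121)
29^22 ≡ 27 (mod 121)
29^55 ≡ 120 (mod 121)
29^110 ≡ 1 (mod 121) ✓
Hence ord(29) = 110.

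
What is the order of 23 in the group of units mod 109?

36

ord(23) | φ(109) = 109 − 1 = 108 = 2^2 · 3^3.
Divisors of 108: 1, 2, 3, 4, 6, 9, 12, 18, 27, 36, 54, 108.
Check 23^d mod 109 for each divisor in increasing order:
23^1 ≡ 23 (mod 109)
23^2 ≡ 93 (mod 109)
23^3 ≡ 68 (mod 109)
23^4 ≡ 38 (mod 109)
23^6 ≡ 46 (mod 109)
23^9 ≡ 76 (mod 109)
23^12 ≡ 45 (mod 109)
23^18 ≡ 108 (mod 109)
23^27 ≡ 33 (mod 109)
23^36 ≡ 1 (mod 109) ✓
The smallest such exponent is 36, so the order of 23 is 36.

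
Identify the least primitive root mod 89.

3

φ(89) = 89 − 1 = 88 = 2^3 · 11.
g is a primitive root iff g^(88/q) ≢ 1 (mod 89) for each prime q ∈ {2, 11}.
g = 2: 2^44 ≡ 1 — hits 1, so not a primitive root.
g = 3: 3^44 ≡ 88; 3^8 ≡ 64 — none is 1, so 3 is a primitive root.
So 3 is the smallest generator of (Z/89Z)^×.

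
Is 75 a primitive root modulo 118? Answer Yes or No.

No

φ(118) = φ(2)·φ(59) = 1·58 = 58 = 2 · 29.
An element g generates (Z/118Z)^× iff g^(58/q) ≢ 1 (mod 118) for each prime q ∈ {2, 29}.
75^29 ≡ 1 (mod 118)  [q = 2: ≡ 1 ✗]
75^2 ≡ 79 (mod 118)  [q = 29: ≢ 1 ✓]
Since 75^29 ≡ 1, the order of 75 divides 29 < 58, so 75 is not a primitive root.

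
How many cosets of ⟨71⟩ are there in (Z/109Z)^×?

Since 71 ∈ (Z/109Z)^×, its order divides φ(109) = 109 − 1 = 108 = 2^2 · 3^3.
Divisors of 108: 1, 2, 3, 4, 6, 9, 12, 18, 27, 36, 54, 108.
Check 71^d mod 109 for each divisor in increasing order:
71^1 ≡ 71 (mod 109)
71^2 ≡ 27 (mod 109)
71^3 ≡ 64 (mod 109)
71^4 ≡ 75 (mod 109)
71^6 ≡ 63 (mod 109)
71^9 ≡ 108 (mod 109)
71^12 ≡ 45 (mod 109)
71^18 ≡ 1 (mod 109) ✓
The order of 71 is 18, so the subgroup it generates has 18 elements.
Index = |(Z/109Z)^×| / |⟨71⟩| = 108 / 18 = 6.

6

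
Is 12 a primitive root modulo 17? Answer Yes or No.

Yes

φ(17) = 17 − 1 = 16 = 2^4.
It suffices to check that the order of 12 is not a proper divisor of 16: compute 12^(16/q) for q ∈ {2}.
12^8 ≡ 16 (mod 17)  [q = 2: ≢ 1 ✓]
Every test exponent gives a nontrivial residue, hence 12 generates the full group.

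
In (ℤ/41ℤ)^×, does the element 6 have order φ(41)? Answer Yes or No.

φ(41) = 41 − 1 = 40 = 2^3 · 5.
6 is a primitive root mod 41 iff 6^(φ(41)/q) ≢ 1 for every prime q | φ(41), i.e. q ∈ {2, 5}.
6^20 ≡ 40 (mod 41)  [q = 2: ≢ 1 ✓]
6^8 ≡ 10 (mod 41)  [q = 5: ≢ 1 ✓]
All checks pass, so 6 has order 40 and is a primitive root modulo 41.

Yes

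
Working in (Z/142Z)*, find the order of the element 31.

Since 31 ∈ (Z/142Z)^×, its order divides φ(142) = φ(2)·φ(71) = 1·70 = 70 = 2 · 5 · 7.
Divisors of 70: 1, 2, 5, 7, 10, 14, 35, 70.
Compute 31^d (mod 142) for the divisors d until we hit 1:
31^1 ≡ 31
31^2 ≡ 109
31^5 ≡ 105
31^7 ≡ 85
31^10 ≡ 91
31^14 ≡ 125
31^35 ≡ 141
31^70 ≡ 1
Therefore the multiplicative order of 31 modulo 142 is 70.

70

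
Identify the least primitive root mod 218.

φ(218) = φ(2)·φ(109) = 1·108 = 108 = 2^2 · 3^3.
g is a primitive root iff g^(108/q) ≢ 1 (mod 218) for each prime q ∈ {2, 3}.
g = 2: gcd(2, 218) = 2 > 1, not a unit — skip.
g = 3: 3^54 ≡ 1 — hits 1, so not a primitive root.
g = 4: gcd(4, 218) = 2 > 1, not a unit — skip.
g = 5: 5^54 ≡ 1 — hits 1, so not a primitive root.
g = 6: gcd(6, 218) = 2 > 1, not a unit — skip.
g = 7: 7^54 ≡ 1 — hits 1, so not a primitive root.
g = 8: gcd(8, 218) = 2 > 1, not a unit — skip.
g = 9: 9^54 ≡ 1 — hits 1, so not a primitive root.
g = 10: gcd(10, 218) = 2 > 1, not a unit — skip.
g = 11: 11^54 ≡ 217; 11^36 ≡ 45 — none is 1, so 11 is a primitive root.
So 11 is the smallest generator of (Z/218Z)^×.

11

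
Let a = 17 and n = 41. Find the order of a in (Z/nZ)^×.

40

The order of 17 must divide φ(41) = 41 − 1 = 40 = 2^3 · 5.
Divisors of 40: 1, 2, 4, 5, 8, 10, 20, 40.
Test each divisor d:
17^1 ≡ 17
17^2 ≡ 2
17^4 ≡ 4
17^5 ≡ 27
17^8 ≡ 16
17^10 ≡ 32
17^20 ≡ 40
17^40 ≡ 1
Hence ord(17) = 40.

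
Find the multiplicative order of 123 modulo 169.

156

By Lagrange's theorem, ord_169(123) divides φ(169) = φ(13^2) = 13·(13−1) = 156 = 2^2 · 3 · 13.
Divisors of 156: 1, 2, 3, 4, 6, 12, 13, 26, 39, 52, 78, 156.
Evaluate successive powers at the divisors of 156:
123^1 ≡ 123
123^2 ≡ 88
123^3 ≡ 8
123^4 ≡ 139
123^6 ≡ 64
123^12 ≡ 40
123^13 ≡ 19
123^26 ≡ 23
123^39 ≡ 99
123^52 ≡ 22
123^78 ≡ 168
123^156 ≡ 1
So ord_169(123) = 156.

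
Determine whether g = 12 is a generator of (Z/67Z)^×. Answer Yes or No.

Yes

φ(67) = 67 − 1 = 66 = 2 · 3 · 11.
12 is a primitive root mod 67 iff 12^(φ(67)/q) ≢ 1 for every prime q | φ(67), i.e. q ∈ {2, 3, 11}.
12^33 ≡ 66 (mod 67)  [q = 2: ≢ 1 ✓]
12^22 ≡ 29 (mod 67)  [q = 3: ≢ 1 ✓]
12^6 ≡ 62 (mod 67)  [q = 11: ≢ 1 ✓]
Every test exponent gives a nontrivial residue, hence 12 generates the full group.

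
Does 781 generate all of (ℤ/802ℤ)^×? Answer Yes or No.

φ(802) = φ(2)·φ(401) = 1·400 = 400 = 2^4 · 5^2.
Test 781^(400/q) mod 802 for each prime factor q of 400:
781^200 ≡ 801 (mod 802)  [q = 2: ≢ 1 ✓]
781^80 ≡ 719 (mod 802)  [q = 5: ≢ 1 ✓]
All checks pass, so 781 has order 400 and is a primitive root modulo 802.

Yes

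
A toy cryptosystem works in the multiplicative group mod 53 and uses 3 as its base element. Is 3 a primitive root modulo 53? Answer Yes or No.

Yes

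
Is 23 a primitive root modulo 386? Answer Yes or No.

No

φ(386) = φ(2)·φ(193) = 1·192 = 192 = 2^6 · 3.
23 is a primitive root mod 386 iff 23^(φ(386)/q) ≢ 1 for every prime q | φ(386), i.e. q ∈ {2, 3}.
23^96 ≡ 1 (mod 386)  [q = 2: ≡ 1 ✗]
23^64 ≡ 1 (mod 386)  [q = 3: ≡ 1 ✗]
The check at q = 2 fails, so 23 generates a proper subgroup.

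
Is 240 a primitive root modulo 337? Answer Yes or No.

No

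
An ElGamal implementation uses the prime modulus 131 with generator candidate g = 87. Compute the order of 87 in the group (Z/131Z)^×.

130

Since 87 ∈ (Z/131Z)^×, its order divides φ(131) = 131 − 1 = 130 = 2 · 5 · 13.
Divisors of 130: 1, 2, 5, 10, 13, 26, 65, 130.
Test each divisor d:
87^1 ≡ 87 (mod 131)
87^2 ≡ 102 (mod 131)
87^5 ≡ 69 (mod 131)
87^10 ≡ 45 (mod 131)
87^13 ≡ 42 (mod 131)
87^26 ≡ 61 (mod 131)
87^65 ≡ 130 (mod 131)
87^130 ≡ 1 (mod 131) ✓
The smallest such exponent is 130, so the order of 87 is 130.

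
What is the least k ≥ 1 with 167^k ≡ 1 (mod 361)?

342

By Lagrange's theorem, ord_361(167) divides φ(361) = φ(19^2) = 19·(19−1) = 342 = 2 · 3^2 · 19.
Divisors of 342: 1, 2, 3, 6, 9, 18, 19, 38, 57, 114, 171, 342.
Evaluate successive powers at the divisors of 342:
167^1 ≡ 167 (mod 361)
167^2 ≡ 92 (mod 361)
167^3 ≡ 202 (mod 361)
167^6 ≡ 11 (mod 361)
167^9 ≡ 56 (mod 361)
167^18 ≡ 248 (mod 361)
167^19 ≡ 262 (mod 361)
167^38 ≡ 54 (mod 361)
167^57 ≡ 69 (mod 361)
167^114 ≡ 68 (mod 361)
167^171 ≡ 360 (mod 361)
167^342 ≡ 1 (mod 361) ✓
The smallest such exponent is 342, so the order of 167 is 342.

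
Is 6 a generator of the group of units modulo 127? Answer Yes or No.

φ(127) = 127 − 1 = 126 = 2 · 3^2 · 7.
6 is a primitive root mod 127 iff 6^(φ(127)/q) ≢ 1 for every prime q | φ(127), i.e. q ∈ {2, 3, 7}.
6^63 ≡ 126 (mod 127)  [q = 2: ≢ 1 ✓]
6^42 ≡ 107 (mod 127)  [q = 3: ≢ 1 ✓]
6^18 ≡ 64 (mod 127)  [q = 7: ≢ 1 ✓]
None equal 1, so ord_127(6) = 126: 6 is a primitive root.

Yes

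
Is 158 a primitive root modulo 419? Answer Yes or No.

Yes

φ(419) = 419 − 1 = 418 = 2 · 11 · 19.
It suffices to check that the order of 158 is not a proper divisor of 418: compute 158^(418/q) for q ∈ {2, 11, 19}.
158^209 ≡ 418 (mod 419)  [q = 2: ≢ 1 ✓]
158^38 ≡ 13 (mod 419)  [q = 11: ≢ 1 ✓]
158^22 ≡ 379 (mod 419)  [q = 19: ≢ 1 ✓]
All checks pass, so 158 has order 418 and is a primitive root modulo 419.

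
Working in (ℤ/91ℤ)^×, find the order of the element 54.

12

The order of 54 must divide φ(91) = φ(7·13) = (7−1)·(13−1) = 6·12 = 72 = 2^3 · 3^2.
Divisors of 72: 1, 2, 3, 4, 6, 8, 9, 12, 18, 24, 36, 72.
Check 54^d mod 91 for each divisor in increasing order:
54^1 ≡ 54
54^2 ≡ 4
54^3 ≡ 34
54^4 ≡ 16
54^6 ≡ 64
54^8 ≡ 74
54^9 ≡ 83
54^12 ≡ 1
The smallest such exponent is 12, so the order of 54 is 12.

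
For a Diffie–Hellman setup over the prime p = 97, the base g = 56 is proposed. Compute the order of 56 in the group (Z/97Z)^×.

96

The order of 56 must divide φ(97) = 97 − 1 = 96 = 2^5 · 3.
Divisors of 96: 1, 2, 3, 4, 6, 8, 12, 16, 24, 32, 48, 96.
Compute 56^d (mod 97) for the divisors d until we hit 1:
56^1 ≡ 56
56^2 ≡ 32
56^3 ≡ 46
56^4 ≡ 54
56^6 ≡ 79
56^8 ≡ 6
56^12 ≡ 33
56^16 ≡ 36
56^24 ≡ 22
56^32 ≡ 35
56^48 ≡ 96
56^96 ≡ 1
The smallest such exponent is 96, so the order of 56 is 96.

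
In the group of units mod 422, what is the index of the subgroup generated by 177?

5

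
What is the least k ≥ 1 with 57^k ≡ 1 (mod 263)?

ord(57) | φ(263) = 263 − 1 = 262 = 2 · 131.
Divisors of 262: 1, 2, 131, 262.
Compute 57^d (mod 263) for the divisors d until we hit 1:
57^1 ≡ 57 (mod 263)
57^2 ≡ 93 (mod 263)
57^131 ≡ 262 (mod 263)
57^262 ≡ 1 (mod 263) ✓
Hence ord(57) = 262.

262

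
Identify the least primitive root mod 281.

3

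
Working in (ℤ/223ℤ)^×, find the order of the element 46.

222

By Lagrange's theorem, ord_223(46) divides φ(223) = 223 − 1 = 222 = 2 · 3 · 37.
Divisors of 222: 1, 2, 3, 6, 37, 74, 111, 222.
Check 46^d mod 223 for each divisor in increasing order:
46^1 ≡ 46 (mod 223)
46^2 ≡ 109 (mod 223)
46^3 ≡ 108 (mod 223)
46^6 ≡ 68 (mod 223)
46^37 ≡ 184 (mod 223)
46^74 ≡ 183 (mod 223)
46^111 ≡ 222 (mod 223)
46^222 ≡ 1 (mod 223) ✓
Therefore the multiplicative order of 46 modulo 223 is 222.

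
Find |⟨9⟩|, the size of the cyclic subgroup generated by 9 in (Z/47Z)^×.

23

By Lagrange's theorem, ord_47(9) divides φ(47) = 47 − 1 = 46 = 2 · 23.
Divisors of 46: 1, 2, 23, 46.
Test each divisor d:
9^1 ≡ 9
9^2 ≡ 34
9^23 ≡ 1
Therefore the multiplicative order of 9 modulo 47 is 23.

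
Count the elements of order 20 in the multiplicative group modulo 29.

0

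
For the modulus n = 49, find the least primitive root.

φ(49) = φ(7^2) = 7·(7−1) = 42 = 2 · 3 · 7.
Test candidates g = 2, 3, … against the prime factors q ∈ {2, 3, 7} of φ(49): g is a generator iff g^(42/q) ≢ 1 for every such q.
g = 2: 2^21 ≡ 1 — hits 1, so not a primitive root.
g = 3: 3^21 ≡ 48; 3^14 ≡ 30; 3^6 ≡ 43 — none is 1, so 3 is a primitive root.
Hence the least primitive root of 49 is 3.

3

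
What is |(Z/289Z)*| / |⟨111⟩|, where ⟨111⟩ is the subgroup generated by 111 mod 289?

2

Since 111 ∈ (Z/289Z)^×, its order divides φ(289) = φ(17^2) = 17·(17−1) = 272 = 2^4 · 17.
Divisors of 272: 1, 2, 4, 8, 16, 17, 34, 68, 136, 272.
Check 111^d mod 289 for each divisor in increasing order:
111^1 ≡ 111 (mod 289)
111^2 ≡ 183 (mod 289)
111^4 ≡ 254 (mod 289)
111^8 ≡ 69 (mod 289)
111^16 ≡ 137 (mod 289)
111^17 ≡ 179 (mod 289)
111^34 ≡ 251 (mod 289)
111^68 ≡ 288 (mod 289)
111^136 ≡ 1 (mod 289) ✓
So ord_289(111) = 136, hence |⟨111⟩| = 136.
[(Z/289Z)^× : ⟨111⟩] = 272/136 = 2.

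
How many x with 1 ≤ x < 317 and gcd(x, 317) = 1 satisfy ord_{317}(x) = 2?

1

φ(317) = 317 − 1 = 316 = 2^2 · 79.
(Z/317Z)^× is cyclic (|G| = 316); a cyclic group of order m has exactly φ(d) elements of each order d | m, and none otherwise.
2 | 316, and φ(2) = 2 − 1 = 1.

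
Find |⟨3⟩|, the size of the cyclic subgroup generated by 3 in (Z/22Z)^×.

Since 3 ∈ (Z/22Z)^×, its order divides φ(22) = φ(2)·φ(11) = 1·10 = 10 = 2 · 5.
Divisors of 10: 1, 2, 5, 10.
Compute 3^d (mod 22) for the divisors d until we hit 1:
3^1 ≡ 3 (mod 22)
3^2 ≡ 9 (mod 22)
3^5 ≡ 1 (mod 22) ✓
The smallest such exponent is 5, so the order of 3 is 5.

5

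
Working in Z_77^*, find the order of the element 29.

10

ord(29) | φ(77) = φ(7·11) = (7−1)·(11−1) = 6·10 = 60 = 2^2 · 3 · 5.
Divisors of 60: 1, 2, 3, 4, 5, 6, 10, 12, 15, 20, 30, 60.
Evaluate successive powers at the divisors of 60:
29^1 ≡ 29 (mod 77)
29^2 ≡ 71 (mod 77)
29^3 ≡ 57 (mod 77)
29^4 ≡ 36 (mod 77)
29^5 ≡ 43 (mod 77)
29^6 ≡ 15 (mod 77)
29^10 ≡ 1 (mod 77) ✓
The smallest such exponent is 10, so the order of 29 is 10.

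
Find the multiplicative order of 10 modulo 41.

The order of 10 must divide φ(41) = 41 − 1 = 40 = 2^3 · 5.
Divisors of 40: 1, 2, 4, 5, 8, 10, 20, 40.
Check 10^d mod 41 for each divisor in increasing order:
10^1 ≡ 10 (mod 41)
10^2 ≡ 18 (mod 41)
10^4 ≡ 37 (mod 41)
10^5 ≡ 1 (mod 41) ✓
So ord_41(10) = 5.

5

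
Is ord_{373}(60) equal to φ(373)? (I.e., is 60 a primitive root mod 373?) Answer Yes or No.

Yes

φ(373) = 373 − 1 = 372 = 2^2 · 3 · 31.
It suffices to check that the order of 60 is not a proper divisor of 372: compute 60^(372/q) for q ∈ {2, 3, 31}.
60^186 ≡ 372 (mod 373)  [q = 2: ≢ 1 ✓]
60^124 ≡ 284 (mod 373)  [q = 3: ≢ 1 ✓]
60^12 ≡ 154 (mod 373)  [q = 31: ≢ 1 ✓]
All checks pass, so 60 has order 372 and is a primitive root modulo 373.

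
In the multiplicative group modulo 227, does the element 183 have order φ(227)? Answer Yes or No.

φ(227) = 227 − 1 = 226 = 2 · 113.
It suffices to check that the order of 183 is not a proper divisor of 226: compute 183^(226/q) for q ∈ {2, 113}.
183^113 ≡ 226 (mod 227)  [q = 2: ≢ 1 ✓]
183^2 ≡ 120 (mod 227)  [q = 113: ≢ 1 ✓]
All checks pass, so 183 has order 226 and is a primitive root modulo 227.

Yes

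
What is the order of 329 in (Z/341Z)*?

Since 329 ∈ (Z/341Z)^×, its order divides φ(341) = φ(11·31) = (11−1)·(31−1) = 10·30 = 300 = 2^2 · 3 · 5^2.
Divisors of 300: 1, 2, 3, 4, 5, 6, 10, 12, 15, 20, 25, 30, 50, 60, 75, 100, 150, 300.
Evaluate successive powers at the divisors of 300:
329^1 ≡ 329
329^2 ≡ 144
329^3 ≡ 318
329^4 ≡ 276
329^5 ≡ 98
329^6 ≡ 188
329^10 ≡ 56
329^12 ≡ 221
329^15 ≡ 32
329^20 ≡ 67
329^25 ≡ 87
329^30 ≡ 1
Hence ord(329) = 30.

30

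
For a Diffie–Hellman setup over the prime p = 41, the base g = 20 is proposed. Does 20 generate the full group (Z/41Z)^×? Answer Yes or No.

No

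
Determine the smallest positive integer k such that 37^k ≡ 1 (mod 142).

Since 37 ∈ (Z/142Z)^×, its order divides φ(142) = φ(2)·φ(71) = 1·70 = 70 = 2 · 5 · 7.
Divisors of 70: 1, 2, 5, 7, 10, 14, 35, 70.
Test each divisor d:
37^1 ≡ 37 (mod 142)
37^2 ≡ 91 (mod 142)
37^5 ≡ 103 (mod 142)
37^7 ≡ 1 (mod 142) ✓
Therefore the multiplicative order of 37 modulo 142 is 7.

7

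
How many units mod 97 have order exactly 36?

φ(97) = 97 − 1 = 96 = 2^5 · 3.
In a cyclic group of order 96, there are φ(d) elements of order d for each divisor d of 96, and zero for non-divisors.
36 does not divide 96, so no element of (Z/97Z)^× has order 36.

0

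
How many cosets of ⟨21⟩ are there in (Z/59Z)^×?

2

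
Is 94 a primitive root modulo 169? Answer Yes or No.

No

φ(169) = φ(13^2) = 13·(13−1) = 156 = 2^2 · 3 · 13.
Test 94^(156/q) mod 169 for each prime factor q of 156:
94^78 ≡ 1 (mod 169)  [q = 2: ≡ 1 ✗]
94^52 ≡ 146 (mod 169)  [q = 3: ≢ 1 ✓]
94^12 ≡ 131 (mod 169)  [q = 13: ≢ 1 ✓]
The check at q = 2 fails, so 94 generates a proper subgroup.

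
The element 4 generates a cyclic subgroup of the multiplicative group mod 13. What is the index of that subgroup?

Since 4 ∈ (Z/13Z)^×, its order divides φ(13) = 13 − 1 = 12 = 2^2 · 3.
Divisors of 12: 1, 2, 3, 4, 6, 12.
Test each divisor d:
4^1 ≡ 4
4^2 ≡ 3
4^3 ≡ 12
4^4 ≡ 9
4^6 ≡ 1
The order of 4 is 6, so the subgroup it generates has 6 elements.
The index is φ(13) / ord(4) = 12 / 6 = 2.

2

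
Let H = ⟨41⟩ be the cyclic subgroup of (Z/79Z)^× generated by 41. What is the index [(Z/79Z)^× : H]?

3

Since 41 ∈ (Z/79Z)^×, its order divides φ(79) = 79 − 1 = 78 = 2 · 3 · 13.
Divisors of 78: 1, 2, 3, 6, 13, 26, 39, 78.
Evaluate successive powers at the divisors of 78:
41^1 ≡ 41 (mod 79)
41^2 ≡ 22 (mod 79)
41^3 ≡ 33 (mod 79)
41^6 ≡ 62 (mod 79)
41^13 ≡ 78 (mod 79)
41^26 ≡ 1 (mod 79) ✓
Thus |⟨41⟩| = ord(41) = 26.
The index is φ(79) / ord(41) = 78 / 26 = 3.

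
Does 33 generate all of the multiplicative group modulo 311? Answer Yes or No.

Yes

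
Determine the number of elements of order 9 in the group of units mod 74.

6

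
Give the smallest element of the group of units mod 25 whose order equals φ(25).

2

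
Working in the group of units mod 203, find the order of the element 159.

The order of 159 must divide φ(203) = φ(7·29) = (7−1)·(29−1) = 6·28 = 168 = 2^3 · 3 · 7.
Divisors of 168: 1, 2, 3, 4, 6, 7, 8, 12, 14, 21, 24, 28, 42, 56, 84, 168.
Compute 159^d (mod 203) for the divisors d until we hit 1:
159^1 ≡ 159
159^2 ≡ 109
159^3 ≡ 76
159^4 ≡ 107
159^6 ≡ 92
159^7 ≡ 12
159^8 ≡ 81
159^12 ≡ 141
159^14 ≡ 144
159^21 ≡ 104
159^24 ≡ 190
159^28 ≡ 30
159^42 ≡ 57
159^56 ≡ 88
159^84 ≡ 1
So ord_203(159) = 84.

84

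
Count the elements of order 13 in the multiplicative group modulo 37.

0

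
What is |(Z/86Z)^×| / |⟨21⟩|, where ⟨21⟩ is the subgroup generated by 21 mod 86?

By Lagrange's theorem, ord_86(21) divides φ(86) = φ(2)·φ(43) = 1·42 = 42 = 2 · 3 · 7.
Divisors of 42: 1, 2, 3, 6, 7, 14, 21, 42.
Test each divisor d:
21^1 ≡ 21
21^2 ≡ 11
21^3 ≡ 59
21^6 ≡ 41
21^7 ≡ 1
The order of 21 is 7, so the subgroup it generates has 7 elements.
The index is φ(86) / ord(21) = 42 / 7 = 6.

6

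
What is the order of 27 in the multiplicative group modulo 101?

Since 27 ∈ (Z/101Z)^×, its order divides φ(101) = 101 − 1 = 100 = 2^2 · 5^2.
Divisors of 100: 1, 2, 4, 5, 10, 20, 25, 50, 100.
Compute 27^d (mod 101) for the divisors d until we hit 1:
27^1 ≡ 27
27^2 ≡ 22
27^4 ≡ 80
27^5 ≡ 39
27^10 ≡ 6
27^20 ≡ 36
27^25 ≡ 91
27^50 ≡ 100
27^100 ≡ 1
Therefore the multiplicative order of 27 modulo 101 is 100.

100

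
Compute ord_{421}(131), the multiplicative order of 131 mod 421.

70

By Lagrange's theorem, ord_421(131) divides φ(421) = 421 − 1 = 420 = 2^2 · 3 · 5 · 7.
Divisors of 420: 1, 2, 3, 4, 5, 6, 7, 10, 12, 14, 15, 20, 21, 28, 30, 35, 42, 60, 70, 84, 105, 140, 210, 420.
Compute 131^d (mod 421) for the divisors d until we hit 1:
131^1 ≡ 131 (mod 421)
131^2 ≡ 321 (mod 421)
131^3 ≡ 372 (mod 421)
131^4 ≡ 317 (mod 421)
131^5 ≡ 269 (mod 421)
131^6 ≡ 296 (mod 421)
131^7 ≡ 44 (mod 421)
131^10 ≡ 370 (mod 421)
131^12 ≡ 48 (mod 421)
131^14 ≡ 252 (mod 421)
131^15 ≡ 174 (mod 421)
131^20 ≡ 75 (mod 421)
131^21 ≡ 142 (mod 421)
131^28 ≡ 354 (mod 421)
131^30 ≡ 385 (mod 421)
131^35 ≡ 420 (mod 421)
131^42 ≡ 377 (mod 421)
131^60 ≡ 33 (mod 421)
131^70 ≡ 1 (mod 421) ✓
So ord_421(131) = 70.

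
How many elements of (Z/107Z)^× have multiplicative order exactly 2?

1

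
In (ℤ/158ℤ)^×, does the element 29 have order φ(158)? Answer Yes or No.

φ(158) = φ(2)·φ(79) = 1·78 = 78 = 2 · 3 · 13.
It suffices to check that the order of 29 is not a proper divisor of 78: compute 29^(78/q) for q ∈ {2, 3, 13}.
29^39 ≡ 157 (mod 158)  [q = 2: ≢ 1 ✓]
29^26 ≡ 55 (mod 158)  [q = 3: ≢ 1 ✓]
29^6 ≡ 89 (mod 158)  [q = 13: ≢ 1 ✓]
Every test exponent gives a nontrivial residue, hence 29 generates the full group.

Yes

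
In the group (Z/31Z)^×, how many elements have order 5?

φ(31) = 31 − 1 = 30 = 2 · 3 · 5.
(Z/31Z)^× is cyclic (|G| = 30); a cyclic group of order m has exactly φ(d) elements of each order d | m, and none otherwise.
5 | 30, and φ(5) = 5 − 1 = 4.

4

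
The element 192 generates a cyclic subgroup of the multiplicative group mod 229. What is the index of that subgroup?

2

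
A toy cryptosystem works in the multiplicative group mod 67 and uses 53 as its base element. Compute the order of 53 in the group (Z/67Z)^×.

Since 53 ∈ (Z/67Z)^×, its order divides φ(67) = 67 − 1 = 66 = 2 · 3 · 11.
Divisors of 66: 1, 2, 3, 6, 11, 22, 33, 66.
Test each divisor d:
53^1 ≡ 53 (mod 67)
53^2 ≡ 62 (mod 67)
53^3 ≡ 3 (mod 67)
53^6 ≡ 9 (mod 67)
53^11 ≡ 66 (mod 67)
53^22 ≡ 1 (mod 67) ✓
The smallest such exponent is 22, so the order of 53 is 22.

22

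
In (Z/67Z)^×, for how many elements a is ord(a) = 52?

φ(67) = 67 − 1 = 66 = 2 · 3 · 11.
Since (Z/67Z)^× is cyclic of order 66, the number of elements of order d is φ(d) when d | 66 and 0 otherwise.
Here 66 is not a multiple of 52, so there are no elements of order 52.

0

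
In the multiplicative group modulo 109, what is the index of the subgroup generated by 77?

3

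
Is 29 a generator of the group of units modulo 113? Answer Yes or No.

Yes

φ(113) = 113 − 1 = 112 = 2^4 · 7.
29 is a primitive root mod 113 iff 29^(φ(113)/q) ≢ 1 for every prime q | φ(113), i.e. q ∈ {2, 7}.
29^56 ≡ 112 (mod 113)  [q = 2: ≢ 1 ✓]
29^16 ≡ 109 (mod 113)  [q = 7: ≢ 1 ✓]
All checks pass, so 29 has order 112 and is a primitive root modulo 113.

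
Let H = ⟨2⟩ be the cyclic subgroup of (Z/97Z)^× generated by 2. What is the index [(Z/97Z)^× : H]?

Since 2 ∈ (Z/97Z)^×, its order divides φ(97) = 97 − 1 = 96 = 2^5 · 3.
Divisors of 96: 1, 2, 3, 4, 6, 8, 12, 16, 24, 32, 48, 96.
Compute 2^d (mod 97) for the divisors d until we hit 1:
2^1 ≡ 2
2^2 ≡ 4
2^3 ≡ 8
2^4 ≡ 16
2^6 ≡ 64
2^8 ≡ 62
2^12 ≡ 22
2^16 ≡ 61
2^24 ≡ 96
2^32 ≡ 35
2^48 ≡ 1
So ord_97(2) = 48, hence |⟨2⟩| = 48.
The index is φ(97) / ord(2) = 96 / 48 = 2.

2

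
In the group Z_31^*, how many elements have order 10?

4

φ(31) = 31 − 1 = 30 = 2 · 3 · 5.
In a cyclic group of order 30, there are φ(d) elements of order d for each divisor d of 30, and zero for non-divisors.
10 = 2 · 5 divides 30, and φ(10) = 4.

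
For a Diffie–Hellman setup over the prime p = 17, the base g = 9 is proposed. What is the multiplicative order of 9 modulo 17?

8

ord(9) | φ(17) = 17 − 1 = 16 = 2^4.
Divisors of 16: 1, 2, 4, 8, 16.
Evaluate successive powers at the divisors of 16:
9^1 ≡ 9
9^2 ≡ 13
9^4 ≡ 16
9^8 ≡ 1
Therefore the multiplicative order of 9 modulo 17 is 8.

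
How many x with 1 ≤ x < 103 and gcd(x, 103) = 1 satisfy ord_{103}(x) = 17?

16

φ(103) = 103 − 1 = 102 = 2 · 3 · 17.
(Z/103Z)^× is cyclic (|G| = 102); a cyclic group of order m has exactly φ(d) elements of each order d | m, and none otherwise.
17 | 102, and φ(17) = 17 − 1 = 16.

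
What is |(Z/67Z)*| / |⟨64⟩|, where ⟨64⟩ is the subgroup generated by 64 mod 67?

6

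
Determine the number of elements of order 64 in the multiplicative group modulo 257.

φ(257) = 257 − 1 = 256 = 2^8.
Since (Z/257Z)^× is cyclic of order 256, the number of elements of order d is φ(d) when d | 256 and 0 otherwise.
64 = 2^6 divides 256, and φ(64) = 32.

32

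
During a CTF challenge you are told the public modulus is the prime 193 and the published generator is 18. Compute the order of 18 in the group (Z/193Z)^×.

Since 18 ∈ (Z/193Z)^×, its order divides φ(193) = 193 − 1 = 192 = 2^6 · 3.
Divisors of 192: 1, 2, 3, 4, 6, 8, 12, 16, 24, 32, 48, 64, 96, 192.
Check 18^d mod 193 for each divisor in increasing order:
18^1 ≡ 18
18^2 ≡ 131
18^3 ≡ 42
18^4 ≡ 177
18^6 ≡ 27
18^8 ≡ 63
18^12 ≡ 150
18^16 ≡ 109
18^24 ≡ 112
18^32 ≡ 108
18^48 ≡ 192
18^64 ≡ 84
18^96 ≡ 1
Therefore the multiplicative order of 18 modulo 193 is 96.

96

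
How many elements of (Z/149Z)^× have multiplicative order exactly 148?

72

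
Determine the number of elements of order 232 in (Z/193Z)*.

φ(193) = 193 − 1 = 192 = 2^6 · 3.
(Z/193Z)^× is cyclic (|G| = 192); a cyclic group of order m has exactly φ(d) elements of each order d | m, and none otherwise.
Here 192 is not a multiple of 232, so there are no elements of order 232.

0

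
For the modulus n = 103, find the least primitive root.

φ(103) = 103 − 1 = 102 = 2 · 3 · 17.
Test candidates g = 2, 3, … against the prime factors q ∈ {2, 3, 17} of φ(103): g is a generator iff g^(102/q) ≢ 1 for every such q.
g = 2: 2^51 ≡ 1 — hits 1, so not a primitive root.
g = 3: 3^51 ≡ 102; 3^34 ≡ 1 — hits 1, so not a primitive root.
g = 4: 4^51 ≡ 1 — hits 1, so not a primitive root.
g = 5: 5^51 ≡ 102; 5^34 ≡ 56; 5^6 ≡ 72 — none is 1, so 5 is a primitive root.
The smallest primitive root modulo 103 is 5.

5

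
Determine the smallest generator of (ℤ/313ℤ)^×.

10

φ(313) = 313 − 1 = 312 = 2^3 · 3 · 13.
g is a primitive root iff g^(312/q) ≢ 1 (mod 313) for each prime q ∈ {2, 3, 13}.
g = 2: 2^156 ≡ 1 — hits 1, so not a primitive root.
g = 3: 3^156 ≡ 1 — hits 1, so not a primitive root.
g = 4: 4^156 ≡ 1 — hits 1, so not a primitive root.
g = 5: 5^156 ≡ 312; 5^104 ≡ 1 — hits 1, so not a primitive root.
g = 6: 6^156 ≡ 1 — hits 1, so not a primitive root.
g = 7: 7^156 ≡ 312; 7^104 ≡ 1 — hits 1, so not a primitive root.
g = 8: 8^156 ≡ 1 — hits 1, so not a primitive root.
g = 9: 9^156 ≡ 1 — hits 1, so not a primitive root.
g = 10: 10^156 ≡ 312; 10^104 ≡ 214; 10^24 ≡ 103 — none is 1, so 10 is a primitive root.
The smallest primitive root modulo 313 is 10.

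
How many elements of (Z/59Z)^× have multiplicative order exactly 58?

28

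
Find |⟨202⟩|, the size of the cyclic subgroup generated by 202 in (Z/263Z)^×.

262

ord(202) | φ(263) = 263 − 1 = 262 = 2 · 131.
Divisors of 262: 1, 2, 131, 262.
Check 202^d mod 263 for each divisor in increasing order:
202^1 ≡ 202 (mod 263)
202^2 ≡ 39 (mod 263)
202^131 ≡ 262 (mod 263)
202^262 ≡ 1 (mod 263) ✓
So ord_263(202) = 262.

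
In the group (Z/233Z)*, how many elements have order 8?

4

φ(233) = 233 − 1 = 232 = 2^3 · 29.
(Z/233Z)^× is cyclic (|G| = 232); a cyclic group of order m has exactly φ(d) elements of each order d | m, and none otherwise.
8 = 2^3 divides 232, and φ(8) = 4.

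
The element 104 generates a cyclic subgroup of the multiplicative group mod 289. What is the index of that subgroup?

Since 104 ∈ (Z/289Z)^×, its order divides φ(289) = φ(17^2) = 17·(17−1) = 272 = 2^4 · 17.
Divisors of 272: 1, 2, 4, 8, 16, 17, 34, 68, 136, 272.
Check 104^d mod 289 for each divisor in increasing order:
104^1 ≡ 104 (mod 289)
104^2 ≡ 123 (mod 289)
104^4 ≡ 101 (mod 289)
104^8 ≡ 86 (mod 289)
104^16 ≡ 171 (mod 289)
104^17 ≡ 155 (mod 289)
104^34 ≡ 38 (mod 289)
104^68 ≡ 288 (mod 289)
104^136 ≡ 1 (mod 289) ✓
The order of 104 is 136, so the subgroup it generates has 136 elements.
Index = |(Z/289Z)^×| / |⟨104⟩| = 272 / 136 = 2.

2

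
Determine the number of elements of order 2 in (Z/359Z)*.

φ(359) = 359 − 1 = 358 = 2 · 179.
Since (Z/359Z)^× is cyclic of order 358, the number of elements of order d is φ(d) when d | 358 and 0 otherwise.
2 | 358, and φ(2) = 2 − 1 = 1.

1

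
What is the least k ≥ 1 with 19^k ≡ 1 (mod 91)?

12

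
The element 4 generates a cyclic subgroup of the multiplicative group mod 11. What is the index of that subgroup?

2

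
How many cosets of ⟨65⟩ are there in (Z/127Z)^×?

1

ord(65) | φ(127) = 127 − 1 = 126 = 2 · 3^2 · 7.
Divisors of 126: 1, 2, 3, 6, 7, 9, 14, 18, 21, 42, 63, 126.
Evaluate successive powers at the divisors of 126:
65^1 ≡ 65
65^2 ≡ 34
65^3 ≡ 51
65^6 ≡ 61
65^7 ≡ 28
65^9 ≡ 63
65^14 ≡ 22
65^18 ≡ 32
65^21 ≡ 108
65^42 ≡ 107
65^63 ≡ 126
65^126 ≡ 1
The order of 65 is 126, so the subgroup it generates has 126 elements.
The index is φ(127) / ord(65) = 126 / 126 = 1.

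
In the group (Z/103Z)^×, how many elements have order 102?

φ(103) = 103 − 1 = 102 = 2 · 3 · 17.
Since (Z/103Z)^× is cyclic of order 102, the number of elements of order d is φ(d) when d | 102 and 0 otherwise.
102 = 2 · 3 · 17 divides 102, and φ(102) = 32.

32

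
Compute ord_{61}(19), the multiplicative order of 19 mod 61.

Since 19 ∈ (Z/61Z)^×, its order divides φ(61) = 61 − 1 = 60 = 2^2 · 3 · 5.
Divisors of 60: 1, 2, 3, 4, 5, 6, 10, 12, 15, 20, 30, 60.
Test each divisor d:
19^1 ≡ 19 (mod 61)
19^2 ≡ 56 (mod 61)
19^3 ≡ 27 (mod 61)
19^4 ≡ 25 (mod 61)
19^5 ≡ 48 (mod 61)
19^6 ≡ 58 (mod 61)
19^10 ≡ 47 (mod 61)
19^12 ≡ 9 (mod 61)
19^15 ≡ 60 (mod 61)
19^20 ≡ 13 (mod 61)
19^30 ≡ 1 (mod 61) ✓
Hence ord(19) = 30.

30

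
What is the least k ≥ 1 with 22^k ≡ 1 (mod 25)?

By Lagrange's theorem, ord_25(22) divides φ(25) = φ(5^2) = 5·(5−1) = 20 = 2^2 · 5.
Divisors of 20: 1, 2, 4, 5, 10, 20.
Test each divisor d:
22^1 ≡ 22 (mod 25)
22^2 ≡ 9 (mod 25)
22^4 ≡ 6 (mod 25)
22^5 ≡ 7 (mod 25)
22^10 ≡ 24 (mod 25)
22^20 ≡ 1 (mod 25) ✓
So ord_25(22) = 20.

20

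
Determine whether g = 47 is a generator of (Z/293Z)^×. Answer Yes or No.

φ(293) = 293 − 1 = 292 = 2^2 · 73.
Test 47^(292/q) mod 293 for each prime factor q of 292:
47^146 ≡ 292 (mod 293)  [q = 2: ≢ 1 ✓]
47^4 ≡ 59 (mod 293)  [q = 73: ≢ 1 ✓]
All checks pass, so 47 has order 292 and is a primitive root modulo 293.

Yes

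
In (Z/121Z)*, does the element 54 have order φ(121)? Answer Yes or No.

No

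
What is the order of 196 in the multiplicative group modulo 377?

14

By Lagrange's theorem, ord_377(196) divides φ(377) = φ(13·29) = (13−1)·(29−1) = 12·28 = 336 = 2^4 · 3 · 7.
Divisors of 336: 1, 2, 3, 4, 6, 7, 8, 12, 14, 16, 21, 24, 28, 42, 48, 56, 84, 112, 168, 336.
Check 196^d mod 377 for each divisor in increasing order:
196^1 ≡ 196 (mod 377)
196^2 ≡ 339 (mod 377)
196^3 ≡ 92 (mod 377)
196^4 ≡ 313 (mod 377)
196^6 ≡ 170 (mod 377)
196^7 ≡ 144 (mod 377)
196^8 ≡ 326 (mod 377)
196^12 ≡ 248 (mod 377)
196^14 ≡ 1 (mod 377) ✓
So ord_377(196) = 14.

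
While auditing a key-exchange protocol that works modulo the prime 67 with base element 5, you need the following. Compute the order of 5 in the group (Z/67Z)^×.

22

The order of 5 must divide φ(67) = 67 − 1 = 66 = 2 · 3 · 11.
Divisors of 66: 1, 2, 3, 6, 11, 22, 33, 66.
Compute 5^d (mod 67) for the divisors d until we hit 1:
5^1 ≡ 5
5^2 ≡ 25
5^3 ≡ 58
5^6 ≡ 14
5^11 ≡ 66
5^22 ≡ 1
The smallest such exponent is 22, so the order of 5 is 22.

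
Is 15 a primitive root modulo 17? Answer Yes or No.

φ(17) = 17 − 1 = 16 = 2^4.
An element g generates (Z/17Z)^× iff g^(16/q) ≢ 1 (mod 17) for each prime q ∈ {2}.
15^8 ≡ 1 (mod 17)  [q = 2: ≡ 1 ✗]
The check at q = 2 fails, so 15 generates a proper subgroup.

No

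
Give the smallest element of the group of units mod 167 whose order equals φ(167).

φ(167) = 167 − 1 = 166 = 2 · 83.
g is a primitive root iff g^(166/q) ≢ 1 (mod 167) for each prime q ∈ {2, 83}.
g = 2: 2^83 ≡ 1 — hits 1, so not a primitive root.
g = 3: 3^83 ≡ 1 — hits 1, so not a primitive root.
g = 4: 4^83 ≡ 1 — hits 1, so not a primitive root.
g = 5: 5^83 ≡ 166; 5^2 ≡ 25 — none is 1, so 5 is a primitive root.
The smallest primitive root modulo 167 is 5.

5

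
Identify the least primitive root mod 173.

2

φ(173) = 173 − 1 = 172 = 2^2 · 43.
Test candidates g = 2, 3, … against the prime factors q ∈ {2, 43} of φ(173): g is a generator iff g^(172/q) ≢ 1 for every such q.
g = 2: 2^86 ≡ 172; 2^4 ≡ 16 — none is 1, so 2 is a primitive root.
So 2 is the smallest generator of (Z/173Z)^×.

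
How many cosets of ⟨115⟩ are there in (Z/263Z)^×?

Since 115 ∈ (Z/263Z)^×, its order divides φ(263) = 263 − 1 = 262 = 2 · 131.
Divisors of 262: 1, 2, 131, 262.
Check 115^d mod 263 for each divisor in increasing order:
115^1 ≡ 115 (mod 263)
115^2 ≡ 75 (mod 263)
115^131 ≡ 262 (mod 263)
115^262 ≡ 1 (mod 263) ✓
So ord_263(115) = 262, hence |⟨115⟩| = 262.
Index = |(Z/263Z)^×| / |⟨115⟩| = 262 / 262 = 1.

1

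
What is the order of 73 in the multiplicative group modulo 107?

106

The order of 73 must divide φ(107) = 107 − 1 = 106 = 2 · 53.
Divisors of 106: 1, 2, 53, 106.
Test each divisor d:
73^1 ≡ 73 (mod 107)
73^2 ≡ 86 (mod 107)
73^53 ≡ 106 (mod 107)
73^106 ≡ 1 (mod 107) ✓
Hence ord(73) = 106.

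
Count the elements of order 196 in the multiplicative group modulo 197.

φ(197) = 197 − 1 = 196 = 2^2 · 7^2.
Since (Z/197Z)^× is cyclic of order 196, the number of elements of order d is φ(d) when d | 196 and 0 otherwise.
196 = 2^2 · 7^2 divides 196, and φ(196) = 84.

84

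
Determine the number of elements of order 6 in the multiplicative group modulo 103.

φ(103) = 103 − 1 = 102 = 2 · 3 · 17.
In a cyclic group of order 102, there are φ(d) elements of order d for each divisor d of 102, and zero for non-divisors.
6 = 2 · 3 divides 102, and φ(6) = 2.

2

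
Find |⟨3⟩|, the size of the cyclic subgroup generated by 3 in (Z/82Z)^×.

8

The order of 3 must divide φ(82) = φ(2)·φ(41) = 1·40 = 40 = 2^3 · 5.
Divisors of 40: 1, 2, 4, 5, 8, 10, 20, 40.
Compute 3^d (mod 82) for the divisors d until we hit 1:
3^1 ≡ 3 (mod 82)
3^2 ≡ 9 (mod 82)
3^4 ≡ 81 (mod 82)
3^5 ≡ 79 (mod 82)
3^8 ≡ 1 (mod 82) ✓
So ord_82(3) = 8.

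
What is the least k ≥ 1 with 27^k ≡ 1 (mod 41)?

ord(27) | φ(41) = 41 − 1 = 40 = 2^3 · 5.
Divisors of 40: 1, 2, 4, 5, 8, 10, 20, 40.
Compute 27^d (mod 41) for the divisors d until we hit 1:
27^1 ≡ 27 (mod 41)
27^2 ≡ 32 (mod 41)
27^4 ≡ 40 (mod 41)
27^5 ≡ 14 (mod 41)
27^8 ≡ 1 (mod 41) ✓
Hence ord(27) = 8.

8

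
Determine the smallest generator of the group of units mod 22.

φ(22) = φ(2)·φ(11) = 1·10 = 10 = 2 · 5.
Test candidates g = 2, 3, … against the prime factors q ∈ {2, 5} of φ(22): g is a generator iff g^(10/q) ≢ 1 for every such q.
g = 2: gcd(2, 22) = 2 > 1, not a unit — skip.
g = 3: 3^5 ≡ 1 — hits 1, so not a primitive root.
g = 4: gcd(4, 22) = 2 > 1, not a unit — skip.
g = 5: 5^5 ≡ 1 — hits 1, so not a primitive root.
g = 6: gcd(6, 22) = 2 > 1, not a unit — skip.
g = 7: 7^5 ≡ 21; 7^2 ≡ 5 — none is 1, so 7 is a primitive root.
So 7 is the smallest generator of (Z/22Z)^×.

7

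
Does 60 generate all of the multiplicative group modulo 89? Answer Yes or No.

Yes

φ(89) = 89 − 1 = 88 = 2^3 · 11.
60 is a primitive root mod 89 iff 60^(φ(89)/q) ≢ 1 for every prime q | φ(89), i.e. q ∈ {2, 11}.
60^44 ≡ 88 (mod 89)  [q = 2: ≢ 1 ✓]
60^8 ≡ 4 (mod 89)  [q = 11: ≢ 1 ✓]
Every test exponent gives a nontrivial residue, hence 60 generates the full group.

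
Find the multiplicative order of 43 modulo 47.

ord(43) | φ(47) = 47 − 1 = 46 = 2 · 23.
Divisors of 46: 1, 2, 23, 46.
Evaluate successive powers at the divisors of 46:
43^1 ≡ 43 (mod 47)
43^2 ≡ 16 (mod 47)
43^23 ≡ 46 (mod 47)
43^46 ≡ 1 (mod 47) ✓
So ord_47(43) = 46.

46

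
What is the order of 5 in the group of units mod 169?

By Lagrange's theorem, ord_169(5) divides φ(169) = φ(13^2) = 13·(13−1) = 156 = 2^2 · 3 · 13.
Divisors of 156: 1, 2, 3, 4, 6, 12, 13, 26, 39, 52, 78, 156.
Check 5^d mod 169 for each divisor in increasing order:
5^1 ≡ 5 (mod 169)
5^2 ≡ 25 (mod 169)
5^3 ≡ 125 (mod 169)
5^4 ≡ 118 (mod 169)
5^6 ≡ 77 (mod 169)
5^12 ≡ 14 (mod 169)
5^13 ≡ 70 (mod 169)
5^26 ≡ 168 (mod 169)
5^39 ≡ 99 (mod 169)
5^52 ≡ 1 (mod 169) ✓
The smallest such exponent is 52, so the order of 5 is 52.

52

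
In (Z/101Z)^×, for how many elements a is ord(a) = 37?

φ(101) = 101 − 1 = 100 = 2^2 · 5^2.
(Z/101Z)^× is cyclic (|G| = 100); a cyclic group of order m has exactly φ(d) elements of each order d | m, and none otherwise.
Since 37 ∤ 100, the count is 0.

0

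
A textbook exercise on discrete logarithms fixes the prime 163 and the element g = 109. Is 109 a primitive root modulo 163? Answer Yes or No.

φ(163) = 163 − 1 = 162 = 2 · 3^4.
An element g generates (Z/163Z)^× iff g^(162/q) ≢ 1 (mod 163) for each prime q ∈ {2, 3}.
109^81 ≡ 162 (mod 163)  [q = 2: ≢ 1 ✓]
109^54 ≡ 104 (mod 163)  [q = 3: ≢ 1 ✓]
None equal 1, so ord_163(109) = 162: 109 is a primitive root.

Yes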